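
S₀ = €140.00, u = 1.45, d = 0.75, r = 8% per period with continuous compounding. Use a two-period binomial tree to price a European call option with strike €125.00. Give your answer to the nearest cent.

Risk-neutral probability p = (e^0.08 − 0.75)/(1.45 − 0.75) = 0.3333/0.7000 = 0.4761
Terminal stock prices: S_uu = 294.4, S_ud = 152.2, S_dd = 78.75
Terminal payoffs (S − K): max(169.4, 0) = 169.4, max(27.25, 0) = 27.25, max(-46.25, 0) = 0
Node u (S = 203): V_u = e^(−0.08)·[0.4761·169.3500 + 0.5239·27.2500] = 87.6105
Node d (S = 105): V_d = e^(−0.08)·[0.4761·27.2500 + 0.5239·0.0000] = 11.9769
Node 0 (S = 140): V_0 = e^(−0.08)·[0.4761·87.6105 + 0.5239·11.9769] = 44.2984

€44.30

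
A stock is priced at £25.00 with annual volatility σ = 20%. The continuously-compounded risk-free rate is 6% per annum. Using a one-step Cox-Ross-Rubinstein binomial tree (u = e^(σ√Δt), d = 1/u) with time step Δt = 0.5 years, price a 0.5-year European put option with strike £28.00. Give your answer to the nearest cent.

£2.62

CRR parameters: u = e^(σ√Δt) = e^(0.2·√0.5) = 1.1519, d = 1/u = 0.8681
Per-period rate: rΔt = 0.06·0.5 = 0.03, so R = e^0.03 = 1.0305
Risk-neutral probability p = (e^0.03 − 0.8681)/(1.1519 − 0.8681) = 0.1623/0.2838 = 0.5720
Terminal stock prices: S_u = 28.8, S_d = 21.7
Terminal payoffs (K − S): max(-0.7977, 0) = 0, max(6.297, 0) = 6.297
Node 0 (S = 25): V_0 = e^(−0.03)·[0.5720·0.0000 + 0.4280·6.2969] = 2.6153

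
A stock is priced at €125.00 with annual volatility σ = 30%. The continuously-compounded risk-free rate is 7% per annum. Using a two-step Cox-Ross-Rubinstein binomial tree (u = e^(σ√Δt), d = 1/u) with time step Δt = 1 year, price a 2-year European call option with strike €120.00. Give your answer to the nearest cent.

CRR parameters: u = e^(σ√Δt) = e^(0.3·√1) = 1.3499, d = 1/u = 0.7408
Per-period rate: rΔt = 0.07·1 = 0.07, so R = e^0.07 = 1.0725
Risk-neutral probability p = (e^0.07 − 0.7408)/(1.3499 − 0.7408) = 0.3317/0.6090 = 0.5446
Terminal stock prices: S_uu = 227.8, S_ud = 125, S_dd = 68.6
Terminal payoffs (S − K): max(107.8, 0) = 107.8, max(5, 0) = 5, max(-51.4, 0) = 0
Node u (S = 168.7): V_u = e^(−0.07)·[0.5446·107.7649 + 0.4554·5.0000] = 56.8451
Node d (S = 92.6): V_d = e^(−0.07)·[0.5446·5.0000 + 0.4554·0.0000] = 2.5390
Node 0 (S = 125): V_0 = e^(−0.07)·[0.5446·56.8451 + 0.4554·2.5390] = 29.9435

€29.94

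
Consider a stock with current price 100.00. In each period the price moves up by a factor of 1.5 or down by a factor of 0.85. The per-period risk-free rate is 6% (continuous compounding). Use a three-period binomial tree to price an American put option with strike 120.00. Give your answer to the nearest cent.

Risk-neutral probability p = (e^0.06 − 0.85)/(1.5 − 0.85) = 0.2118/0.6500 = 0.3259
Terminal stock prices: S_uuu = 337.5, S_uud = 191.2, S_udd = 108.4, S_ddd = 61.41
Terminal payoffs (K − S): max(-217.5, 0) = 0, max(-71.25, 0) = 0, max(11.63, 0) = 11.63, max(58.59, 0) = 58.59
Node uu (S = 225): continuation = e^(−0.06)·[0.3259·0.0000 + 0.6741·0.0000] = 0.0000; exercise value = 0.0000 ≤ continuation, so V_uu = 0.0000
Node ud (S = 127.5): continuation = e^(−0.06)·[0.3259·0.0000 + 0.6741·11.6250] = 7.3800; exercise value = 0.0000 ≤ continuation, so V_ud = 7.3800
Node dd (S = 72.25): continuation = e^(−0.06)·[0.3259·11.6250 + 0.6741·58.5875] = 40.7617; exercise value = 47.7500 > continuation, so V_dd = 47.7500 (exercise)
Node u (S = 150): continuation = e^(−0.06)·[0.3259·0.0000 + 0.6741·7.3800] = 4.6851; exercise value = 0.0000 ≤ continuation, so V_u = 4.6851
Node d (S = 85): continuation = e^(−0.06)·[0.3259·7.3800 + 0.6741·47.7500] = 32.5788; exercise value = 35.0000 > continuation, so V_d = 35.0000 (exercise)
Node 0 (S = 100): continuation = e^(−0.06)·[0.3259·4.6851 + 0.6741·35.0000] = 23.6574; exercise value = 20.0000 ≤ continuation, so V_0 = 23.6574

23.66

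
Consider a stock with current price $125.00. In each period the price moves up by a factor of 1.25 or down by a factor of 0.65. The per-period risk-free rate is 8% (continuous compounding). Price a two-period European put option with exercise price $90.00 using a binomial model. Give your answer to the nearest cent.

$2.45

Risk-neutral probability p = (e^0.08 − 0.65)/(1.25 − 0.65) = 0.4333/0.6000 = 0.7221
Terminal stock prices: S_uu = 195.3, S_ud = 101.6, S_dd = 52.81
Terminal payoffs (K − S): max(-105.3, 0) = 0, max(-11.56, 0) = 0, max(37.19, 0) = 37.19
Node u (S = 156.2): V_u = e^(−0.08)·[0.7221·0.0000 + 0.2779·0.0000] = 0.0000
Node d (S = 81.25): V_d = e^(−0.08)·[0.7221·0.0000 + 0.2779·37.1875] = 9.5383
Node 0 (S = 125): V_0 = e^(−0.08)·[0.7221·0.0000 + 0.2779·9.5383] = 2.4465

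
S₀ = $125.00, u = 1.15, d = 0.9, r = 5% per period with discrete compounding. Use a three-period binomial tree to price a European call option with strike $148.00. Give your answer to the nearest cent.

Risk-neutral probability p = (1 + 0.05 − 0.9)/(1.15 − 0.9) = 0.1500/0.2500 = 0.6000
Terminal stock prices: S_uuu = 190.1, S_uud = 148.8, S_udd = 116.4, S_ddd = 91.13
Terminal payoffs (S − K): max(42.11, 0) = 42.11, max(0.7812, 0) = 0.7812, max(-31.56, 0) = 0, max(-56.87, 0) = 0
Node uu (S = 165.3): V_uu = 1/1.05·[0.6000·42.1094 + 0.4000·0.7812] = 24.3601
Node ud (S = 129.4): V_ud = 1/1.05·[0.6000·0.7812 + 0.4000·0.0000] = 0.4464
Node dd (S = 101.2): V_dd = 1/1.05·[0.6000·0.0000 + 0.4000·0.0000] = 0.0000
Node u (S = 143.8): V_u = 1/1.05·[0.6000·24.3601 + 0.4000·0.4464] = 14.0901
Node d (S = 112.5): V_d = 1/1.05·[0.6000·0.4464 + 0.4000·0.0000] = 0.2551
Node 0 (S = 125): V_0 = 1/1.05·[0.6000·14.0901 + 0.4000·0.2551] = 8.1487

$8.15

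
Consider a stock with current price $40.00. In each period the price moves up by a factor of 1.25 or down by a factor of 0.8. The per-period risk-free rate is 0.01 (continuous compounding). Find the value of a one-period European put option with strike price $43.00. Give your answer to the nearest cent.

$5.81

Risk-neutral probability p = (e^0.01 − 0.8)/(1.25 − 0.8) = 0.2101/0.4500 = 0.4668
Terminal stock prices: S_u = 50, S_d = 32
Terminal payoffs (K − S): max(-7, 0) = 0, max(11, 0) = 11
Node 0 (S = 40): V_0 = e^(−0.01)·[0.4668·0.0000 + 0.5332·11.0000] = 5.8071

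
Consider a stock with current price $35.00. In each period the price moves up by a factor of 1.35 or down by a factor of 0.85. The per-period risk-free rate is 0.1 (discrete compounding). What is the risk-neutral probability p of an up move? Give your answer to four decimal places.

p = 0.5000

Risk-neutral probability p = (1 + 0.1 − 0.85)/(1.35 − 0.85) = 0.2500/0.5000 = 0.5000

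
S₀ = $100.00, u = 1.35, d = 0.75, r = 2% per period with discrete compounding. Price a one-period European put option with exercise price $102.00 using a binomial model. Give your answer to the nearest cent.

Risk-neutral probability p = (1 + 0.02 − 0.75)/(1.35 − 0.75) = 0.2700/0.6000 = 0.4500
Terminal stock prices: S_u = 135, S_d = 75
Terminal payoffs (K − S): max(-33, 0) = 0, max(27, 0) = 27
Node 0 (S = 100): V_0 = 1/1.02·[0.4500·0.0000 + 0.5500·27.0000] = 14.5588

$14.56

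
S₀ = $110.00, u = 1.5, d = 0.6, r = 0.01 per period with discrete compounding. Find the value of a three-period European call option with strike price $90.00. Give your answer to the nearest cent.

Risk-neutral probability p = (1 + 0.01 − 0.6)/(1.5 − 0.6) = 0.4100/0.9000 = 0.4556
Terminal stock prices: S_uuu = 371.2, S_uud = 148.5, S_udd = 59.4, S_ddd = 23.76
Terminal payoffs (S − K): max(281.2, 0) = 281.2, max(58.5, 0) = 58.5, max(-30.6, 0) = 0, max(-66.24, 0) = 0
Node uu (S = 247.5): V_uu = 1/1.01·[0.4556·281.2500 + 0.5444·58.5000] = 158.3911
Node ud (S = 99): V_ud = 1/1.01·[0.4556·58.5000 + 0.5444·0.0000] = 26.3861
Node dd (S = 39.6): V_dd = 1/1.01·[0.4556·0.0000 + 0.5444·0.0000] = 0.0000
Node u (S = 165): V_u = 1/1.01·[0.4556·158.3911 + 0.5444·26.3861] = 85.6651
Node d (S = 66): V_d = 1/1.01·[0.4556·26.3861 + 0.5444·0.0000] = 11.9013
Node 0 (S = 110): V_0 = 1/1.01·[0.4556·85.6651 + 0.5444·11.9013] = 45.0543

$45.05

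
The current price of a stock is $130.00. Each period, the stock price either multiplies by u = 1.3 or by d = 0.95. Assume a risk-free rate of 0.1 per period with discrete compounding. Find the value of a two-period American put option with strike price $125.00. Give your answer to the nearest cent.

Risk-neutral probability p = (1 + 0.1 − 0.95)/(1.3 − 0.95) = 0.1500/0.3500 = 0.4286
Terminal stock prices: S_uu = 219.7, S_ud = 160.5, S_dd = 117.3
Terminal payoffs (K − S): max(-94.7, 0) = 0, max(-35.55, 0) = 0, max(7.675, 0) = 7.675
Node u (S = 169): continuation = 1/1.1·[0.4286·0.0000 + 0.5714·0.0000] = 0.0000; exercise value = 0.0000 ≤ continuation, so V_u = 0.0000
Node d (S = 123.5): continuation = 1/1.1·[0.4286·0.0000 + 0.5714·7.6750] = 3.9870; exercise value = 1.5000 ≤ continuation, so V_d = 3.9870
Node 0 (S = 130): continuation = 1/1.1·[0.4286·0.0000 + 0.5714·3.9870] = 2.0712; exercise value = 0.0000 ≤ continuation, so V_0 = 2.0712

$2.07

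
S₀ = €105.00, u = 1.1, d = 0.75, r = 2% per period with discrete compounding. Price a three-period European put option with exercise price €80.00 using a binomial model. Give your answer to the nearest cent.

€2.11

Risk-neutral probability p = (1 + 0.02 − 0.75)/(1.1 − 0.75) = 0.2700/0.3500 = 0.7714
Terminal stock prices: S_uuu = 139.8, S_uud = 95.29, S_udd = 64.97, S_ddd = 44.3
Terminal payoffs (K − S): max(-59.76, 0) = 0, max(-15.29, 0) = 0, max(15.03, 0) = 15.03, max(35.7, 0) = 35.7
Node uu (S = 127.1): V_uu = 1/1.02·[0.7714·0.0000 + 0.2286·0.0000] = 0.0000
Node ud (S = 86.63): V_ud = 1/1.02·[0.7714·0.0000 + 0.2286·15.0312] = 3.3683
Node dd (S = 59.06): V_dd = 1/1.02·[0.7714·15.0312 + 0.2286·35.7031] = 19.3689
Node u (S = 115.5): V_u = 1/1.02·[0.7714·0.0000 + 0.2286·3.3683] = 0.7548
Node d (S = 78.75): V_d = 1/1.02·[0.7714·3.3683 + 0.2286·19.3689] = 6.8879
Node 0 (S = 105): V_0 = 1/1.02·[0.7714·0.7548 + 0.2286·6.8879] = 2.1144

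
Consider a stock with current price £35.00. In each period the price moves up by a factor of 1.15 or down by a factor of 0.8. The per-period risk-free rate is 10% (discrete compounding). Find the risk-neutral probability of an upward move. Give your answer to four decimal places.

Risk-neutral probability p = (1 + 0.1 − 0.8)/(1.15 − 0.8) = 0.3000/0.3500 = 0.8571

p = 0.8571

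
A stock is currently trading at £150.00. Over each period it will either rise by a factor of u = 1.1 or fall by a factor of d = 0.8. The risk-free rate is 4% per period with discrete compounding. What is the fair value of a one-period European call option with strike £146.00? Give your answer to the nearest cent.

Risk-neutral probability p = (1 + 0.04 − 0.8)/(1.1 − 0.8) = 0.2400/0.3000 = 0.8000
Terminal stock prices: S_u = 165, S_d = 120
Terminal payoffs (S − K): max(19, 0) = 19, max(-26, 0) = 0
Node 0 (S = 150): V_0 = 1/1.04·[0.8000·19.0000 + 0.2000·0.0000] = 14.6154

£14.62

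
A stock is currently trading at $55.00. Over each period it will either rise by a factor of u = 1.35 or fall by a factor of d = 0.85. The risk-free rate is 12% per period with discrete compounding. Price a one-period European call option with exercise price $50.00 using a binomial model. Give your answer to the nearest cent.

Risk-neutral probability p = (1 + 0.12 − 0.85)/(1.35 − 0.85) = 0.2700/0.5000 = 0.5400
Terminal stock prices: S_u = 74.25, S_d = 46.75
Terminal payoffs (S − K): max(24.25, 0) = 24.25, max(-3.25, 0) = 0
Node 0 (S = 55): V_0 = 1/1.12·[0.5400·24.2500 + 0.4600·0.0000] = 11.6920

$11.69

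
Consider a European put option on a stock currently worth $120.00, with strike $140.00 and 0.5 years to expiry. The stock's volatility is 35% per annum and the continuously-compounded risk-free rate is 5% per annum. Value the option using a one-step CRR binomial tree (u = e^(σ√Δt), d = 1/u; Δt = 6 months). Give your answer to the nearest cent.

CRR parameters: u = e^(σ√Δt) = e^(0.35·√0.5) = 1.2808, d = 1/u = 0.7808
Per-period rate: rΔt = 0.05·0.5 = 0.025, so R = e^0.025 = 1.0253
Risk-neutral probability p = (e^0.025 − 0.7808)/(1.2808 − 0.7808) = 0.2446/0.5000 = 0.4891
Terminal stock prices: S_u = 153.7, S_d = 93.69
Terminal payoffs (K − S): max(-13.7, 0) = 0, max(46.31, 0) = 46.31
Node 0 (S = 120): V_0 = e^(−0.025)·[0.4891·0.0000 + 0.5109·46.3088] = 23.0765

$23.08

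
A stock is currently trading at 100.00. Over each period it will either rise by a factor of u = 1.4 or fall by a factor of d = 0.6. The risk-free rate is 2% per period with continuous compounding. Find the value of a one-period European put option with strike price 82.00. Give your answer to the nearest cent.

10.24

Risk-neutral probability p = (e^0.02 − 0.6)/(1.4 − 0.6) = 0.4202/0.8000 = 0.5253
Terminal stock prices: S_u = 140, S_d = 60
Terminal payoffs (K − S): max(-58, 0) = 0, max(22, 0) = 22
Node 0 (S = 100): V_0 = e^(−0.02)·[0.5253·0.0000 + 0.4747·22.0000] = 10.2376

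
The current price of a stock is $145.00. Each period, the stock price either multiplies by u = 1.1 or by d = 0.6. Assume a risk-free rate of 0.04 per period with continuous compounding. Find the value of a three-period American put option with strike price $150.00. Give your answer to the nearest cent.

Risk-neutral probability p = (e^0.04 − 0.6)/(1.1 − 0.6) = 0.4408/0.5000 = 0.8816
Terminal stock prices: S_uuu = 193, S_uud = 105.3, S_udd = 57.42, S_ddd = 31.32
Terminal payoffs (K − S): max(-43, 0) = 0, max(44.73, 0) = 44.73, max(92.58, 0) = 92.58, max(118.7, 0) = 118.7
Node uu (S = 175.5): continuation = e^(−0.04)·[0.8816·0.0000 + 0.1184·44.7300] = 5.0874; exercise value = 0.0000 ≤ continuation, so V_uu = 5.0874
Node ud (S = 95.7): continuation = e^(−0.04)·[0.8816·44.7300 + 0.1184·92.5800] = 48.4184; exercise value = 54.3000 > continuation, so V_ud = 54.3000 (exercise)
Node dd (S = 52.2): continuation = e^(−0.04)·[0.8816·92.5800 + 0.1184·118.6800] = 91.9184; exercise value = 97.8000 > continuation, so V_dd = 97.8000 (exercise)
Node u (S = 159.5): continuation = e^(−0.04)·[0.8816·5.0874 + 0.1184·54.3000] = 10.4852; exercise value = 0.0000 ≤ continuation, so V_u = 10.4852
Node d (S = 87): continuation = e^(−0.04)·[0.8816·54.3000 + 0.1184·97.8000] = 57.1184; exercise value = 63.0000 > continuation, so V_d = 63.0000 (exercise)
Node 0 (S = 145): continuation = e^(−0.04)·[0.8816·10.4852 + 0.1184·63.0000] = 16.0470; exercise value = 5.0000 ≤ continuation, so V_0 = 16.0470

$16.05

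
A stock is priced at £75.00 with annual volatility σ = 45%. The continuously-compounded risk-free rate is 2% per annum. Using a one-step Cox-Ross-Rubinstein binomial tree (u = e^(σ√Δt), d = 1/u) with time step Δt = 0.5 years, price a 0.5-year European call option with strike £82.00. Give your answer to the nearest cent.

£9.12

CRR parameters: u = e^(σ√Δt) = e^(0.45·√0.5) = 1.3746, d = 1/u = 0.7275
Per-period rate: rΔt = 0.02·0.5 = 0.01, so R = e^0.01 = 1.0101
Risk-neutral probability p = (e^0.01 − 0.7275)/(1.3746 − 0.7275) = 0.2826/0.6472 = 0.4366
Terminal stock prices: S_u = 103.1, S_d = 54.56
Terminal payoffs (S − K): max(21.1, 0) = 21.1, max(-27.44, 0) = 0
Node 0 (S = 75): V_0 = e^(−0.01)·[0.4366·21.0986 + 0.5634·0.0000] = 9.1209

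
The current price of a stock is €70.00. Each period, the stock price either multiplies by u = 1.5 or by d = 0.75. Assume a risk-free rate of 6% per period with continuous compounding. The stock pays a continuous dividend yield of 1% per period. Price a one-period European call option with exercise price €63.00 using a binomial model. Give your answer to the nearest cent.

€15.89

Per-period risk-free factor R = e^0.06 = 1.0618; dividend-adjusted growth = e^(0.06−0.01) = 1.0513.
Risk-neutral probability p = (1.0513 − 0.75)/(1.5 − 0.75) = 0.3013/0.7500 = 0.4017
Terminal stock prices: S_u = 105, S_d = 52.5
Terminal payoffs (S − K): max(42, 0) = 42, max(-10.5, 0) = 0
Node 0 (S = 70): V_0 = e^(−0.06)·[0.4017·42.0000 + 0.5983·0.0000] = 15.8887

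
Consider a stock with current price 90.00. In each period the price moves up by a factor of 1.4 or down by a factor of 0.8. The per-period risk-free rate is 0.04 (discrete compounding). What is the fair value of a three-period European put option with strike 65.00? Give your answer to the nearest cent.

3.63

Risk-neutral probability p = (1 + 0.04 − 0.8)/(1.4 − 0.8) = 0.2400/0.6000 = 0.4000
Terminal stock prices: S_uuu = 247, S_uud = 141.1, S_udd = 80.64, S_ddd = 46.08
Terminal payoffs (K − S): max(-182, 0) = 0, max(-76.12, 0) = 0, max(-15.64, 0) = 0, max(18.92, 0) = 18.92
Node uu (S = 176.4): V_uu = 1/1.04·[0.4000·0.0000 + 0.6000·0.0000] = 0.0000
Node ud (S = 100.8): V_ud = 1/1.04·[0.4000·0.0000 + 0.6000·0.0000] = 0.0000
Node dd (S = 57.6): V_dd = 1/1.04·[0.4000·0.0000 + 0.6000·18.9200] = 10.9154
Node u (S = 126): V_u = 1/1.04·[0.4000·0.0000 + 0.6000·0.0000] = 0.0000
Node d (S = 72): V_d = 1/1.04·[0.4000·0.0000 + 0.6000·10.9154] = 6.2973
Node 0 (S = 90): V_0 = 1/1.04·[0.4000·0.0000 + 0.6000·6.2973] = 3.6331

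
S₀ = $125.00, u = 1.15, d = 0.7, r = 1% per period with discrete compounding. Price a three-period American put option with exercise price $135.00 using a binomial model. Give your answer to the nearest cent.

Risk-neutral probability p = (1 + 0.01 − 0.7)/(1.15 − 0.7) = 0.3100/0.4500 = 0.6889
Terminal stock prices: S_uuu = 190.1, S_uud = 115.7, S_udd = 70.44, S_ddd = 42.87
Terminal payoffs (K − S): max(-55.11, 0) = 0, max(19.28, 0) = 19.28, max(64.56, 0) = 64.56, max(92.12, 0) = 92.12
Node uu (S = 165.3): continuation = 1/1.01·[0.6889·0.0000 + 0.3111·19.2813] = 5.9392; exercise value = 0.0000 ≤ continuation, so V_uu = 5.9392
Node ud (S = 100.6): continuation = 1/1.01·[0.6889·19.2813 + 0.3111·64.5625] = 33.0384; exercise value = 34.3750 > continuation, so V_ud = 34.3750 (exercise)
Node dd (S = 61.25): continuation = 1/1.01·[0.6889·64.5625 + 0.3111·92.1250] = 72.4134; exercise value = 73.7500 > continuation, so V_dd = 73.7500 (exercise)
Node u (S = 143.8): continuation = 1/1.01·[0.6889·5.9392 + 0.3111·34.3750] = 14.6395; exercise value = 0.0000 ≤ continuation, so V_u = 14.6395
Node d (S = 87.5): continuation = 1/1.01·[0.6889·34.3750 + 0.3111·73.7500] = 46.1634; exercise value = 47.5000 > continuation, so V_d = 47.5000 (exercise)
Node 0 (S = 125): continuation = 1/1.01·[0.6889·14.6395 + 0.3111·47.5000] = 24.6166; exercise value = 10.0000 ≤ continuation, so V_0 = 24.6166

$24.62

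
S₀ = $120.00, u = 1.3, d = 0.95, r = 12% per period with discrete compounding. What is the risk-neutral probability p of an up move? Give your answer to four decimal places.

Risk-neutral probability p = (1 + 0.12 − 0.95)/(1.3 − 0.95) = 0.1700/0.3500 = 0.4857

p = 0.4857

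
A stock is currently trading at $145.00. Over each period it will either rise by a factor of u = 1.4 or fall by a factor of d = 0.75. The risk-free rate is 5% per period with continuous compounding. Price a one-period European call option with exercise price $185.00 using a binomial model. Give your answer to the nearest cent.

Risk-neutral probability p = (e^0.05 − 0.75)/(1.4 − 0.75) = 0.3013/0.6500 = 0.4635
Terminal stock prices: S_u = 203, S_d = 108.8
Terminal payoffs (S − K): max(18, 0) = 18, max(-76.25, 0) = 0
Node 0 (S = 145): V_0 = e^(−0.05)·[0.4635·18.0000 + 0.5365·0.0000] = 7.9360

$7.94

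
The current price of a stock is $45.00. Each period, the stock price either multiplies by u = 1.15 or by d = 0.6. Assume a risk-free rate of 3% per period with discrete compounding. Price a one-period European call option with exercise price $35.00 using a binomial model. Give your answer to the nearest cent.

Risk-neutral probability p = (1 + 0.03 − 0.6)/(1.15 − 0.6) = 0.4300/0.5500 = 0.7818
Terminal stock prices: S_u = 51.75, S_d = 27
Terminal payoffs (S − K): max(16.75, 0) = 16.75, max(-8, 0) = 0
Node 0 (S = 45): V_0 = 1/1.03·[0.7818·16.7500 + 0.2182·0.0000] = 12.7140

$12.71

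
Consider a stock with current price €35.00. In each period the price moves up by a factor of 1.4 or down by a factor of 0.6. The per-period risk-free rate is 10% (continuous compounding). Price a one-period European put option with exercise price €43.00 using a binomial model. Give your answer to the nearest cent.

Risk-neutral probability p = (e^0.1 − 0.6)/(1.4 − 0.6) = 0.5052/0.8000 = 0.6315
Terminal stock prices: S_u = 49, S_d = 21
Terminal payoffs (K − S): max(-6, 0) = 0, max(22, 0) = 22
Node 0 (S = 35): V_0 = e^(−0.1)·[0.6315·0.0000 + 0.3685·22.0000] = 7.3362

€7.34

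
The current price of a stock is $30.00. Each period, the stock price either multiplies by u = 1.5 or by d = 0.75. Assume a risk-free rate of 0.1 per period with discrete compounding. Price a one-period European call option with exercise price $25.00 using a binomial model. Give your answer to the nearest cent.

Risk-neutral probability p = (1 + 0.1 − 0.75)/(1.5 − 0.75) = 0.3500/0.7500 = 0.4667
Terminal stock prices: S_u = 45, S_d = 22.5
Terminal payoffs (S − K): max(20, 0) = 20, max(-2.5, 0) = 0
Node 0 (S = 30): V_0 = 1/1.1·[0.4667·20.0000 + 0.5333·0.0000] = 8.4848

$8.48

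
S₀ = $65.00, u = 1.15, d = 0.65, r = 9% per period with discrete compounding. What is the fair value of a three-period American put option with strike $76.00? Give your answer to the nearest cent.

Risk-neutral probability p = (1 + 0.09 − 0.65)/(1.15 − 0.65) = 0.4400/0.5000 = 0.8800
Terminal stock prices: S_uuu = 98.86, S_uud = 55.88, S_udd = 31.58, S_ddd = 17.85
Terminal payoffs (K − S): max(-22.86, 0) = 0, max(20.12, 0) = 20.12, max(44.42, 0) = 44.42, max(58.15, 0) = 58.15
Node uu (S = 85.96): continuation = 1/1.09·[0.8800·0.0000 + 0.1200·20.1244] = 2.2155; exercise value = 0.0000 ≤ continuation, so V_uu = 2.2155
Node ud (S = 48.59): continuation = 1/1.09·[0.8800·20.1244 + 0.1200·44.4181] = 21.1373; exercise value = 27.4125 > continuation, so V_ud = 27.4125 (exercise)
Node dd (S = 27.46): continuation = 1/1.09·[0.8800·44.4181 + 0.1200·58.1494] = 42.2623; exercise value = 48.5375 > continuation, so V_dd = 48.5375 (exercise)
Node u (S = 74.75): continuation = 1/1.09·[0.8800·2.2155 + 0.1200·27.4125] = 4.8066; exercise value = 1.2500 ≤ continuation, so V_u = 4.8066
Node d (S = 42.25): continuation = 1/1.09·[0.8800·27.4125 + 0.1200·48.5375] = 27.4748; exercise value = 33.7500 > continuation, so V_d = 33.7500 (exercise)
Node 0 (S = 65): continuation = 1/1.09·[0.8800·4.8066 + 0.1200·33.7500] = 7.5961; exercise value = 11.0000 > continuation, so V_0 = 11.0000 (exercise)

$11.00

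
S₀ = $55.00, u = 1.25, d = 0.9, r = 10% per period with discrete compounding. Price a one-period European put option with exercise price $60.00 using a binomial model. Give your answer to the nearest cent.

$4.09

Risk-neutral probability p = (1 + 0.1 − 0.9)/(1.25 − 0.9) = 0.2000/0.3500 = 0.5714
Terminal stock prices: S_u = 68.75, S_d = 49.5
Terminal payoffs (K − S): max(-8.75, 0) = 0, max(10.5, 0) = 10.5
Node 0 (S = 55): V_0 = 1/1.1·[0.5714·0.0000 + 0.4286·10.5000] = 4.0909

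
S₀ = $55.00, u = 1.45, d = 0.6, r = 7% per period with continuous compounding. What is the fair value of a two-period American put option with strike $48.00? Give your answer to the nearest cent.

$6.24

Risk-neutral probability p = (e^0.07 − 0.6)/(1.45 − 0.6) = 0.4725/0.8500 = 0.5559
Terminal stock prices: S_uu = 115.6, S_ud = 47.85, S_dd = 19.8
Terminal payoffs (K − S): max(-67.64, 0) = 0, max(0.15, 0) = 0.15, max(28.2, 0) = 28.2
Node u (S = 79.75): continuation = e^(−0.07)·[0.5559·0.0000 + 0.4441·0.1500] = 0.0621; exercise value = 0.0000 ≤ continuation, so V_u = 0.0621
Node d (S = 33): continuation = e^(−0.07)·[0.5559·0.1500 + 0.4441·28.2000] = 11.7549; exercise value = 15.0000 > continuation, so V_d = 15.0000 (exercise)
Node 0 (S = 55): continuation = e^(−0.07)·[0.5559·0.0621 + 0.4441·15.0000] = 6.2434; exercise value = 0.0000 ≤ continuation, so V_0 = 6.2434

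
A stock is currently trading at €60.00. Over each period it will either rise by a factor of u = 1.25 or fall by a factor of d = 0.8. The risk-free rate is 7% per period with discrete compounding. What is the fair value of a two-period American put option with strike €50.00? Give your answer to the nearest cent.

Risk-neutral probability p = (1 + 0.07 − 0.8)/(1.25 − 0.8) = 0.2700/0.4500 = 0.6000
Terminal stock prices: S_uu = 93.75, S_ud = 60, S_dd = 38.4
Terminal payoffs (K − S): max(-43.75, 0) = 0, max(-10, 0) = 0, max(11.6, 0) = 11.6
Node u (S = 75): continuation = 1/1.07·[0.6000·0.0000 + 0.4000·0.0000] = 0.0000; exercise value = 0.0000 ≤ continuation, so V_u = 0.0000
Node d (S = 48): continuation = 1/1.07·[0.6000·0.0000 + 0.4000·11.6000] = 4.3364; exercise value = 2.0000 ≤ continuation, so V_d = 4.3364
Node 0 (S = 60): continuation = 1/1.07·[0.6000·0.0000 + 0.4000·4.3364] = 1.6211; exercise value = 0.0000 ≤ continuation, so V_0 = 1.6211

€1.62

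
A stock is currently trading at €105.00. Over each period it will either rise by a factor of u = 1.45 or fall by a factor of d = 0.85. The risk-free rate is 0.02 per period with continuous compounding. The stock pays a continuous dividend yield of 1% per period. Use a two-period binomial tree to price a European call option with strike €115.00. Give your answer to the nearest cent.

€12.65

Per-period risk-free factor R = e^0.02 = 1.0202; dividend-adjusted growth = e^(0.02−0.01) = 1.0101.
Risk-neutral probability p = (1.0101 − 0.85)/(1.45 − 0.85) = 0.1601/0.6000 = 0.2668
Terminal stock prices: S_uu = 220.8, S_ud = 129.4, S_dd = 75.86
Terminal payoffs (S − K): max(105.8, 0) = 105.8, max(14.41, 0) = 14.41, max(-39.14, 0) = 0
Node u (S = 152.2): V_u = e^(−0.02)·[0.2668·105.7625 + 0.7332·14.4125] = 38.0122
Node d (S = 89.25): V_d = e^(−0.02)·[0.2668·14.4125 + 0.7332·0.0000] = 3.7684
Node 0 (S = 105): V_0 = e^(−0.02)·[0.2668·38.0122 + 0.7332·3.7684] = 12.6475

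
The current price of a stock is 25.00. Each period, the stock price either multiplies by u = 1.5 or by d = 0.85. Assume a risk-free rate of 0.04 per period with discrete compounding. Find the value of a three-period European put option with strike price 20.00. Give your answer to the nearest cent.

1.46

Risk-neutral probability p = (1 + 0.04 − 0.85)/(1.5 − 0.85) = 0.1900/0.6500 = 0.2923
Terminal stock prices: S_uuu = 84.38, S_uud = 47.81, S_udd = 27.09, S_ddd = 15.35
Terminal payoffs (K − S): max(-64.38, 0) = 0, max(-27.81, 0) = 0, max(-7.094, 0) = 0, max(4.647, 0) = 4.647
Node uu (S = 56.25): V_uu = 1/1.04·[0.2923·0.0000 + 0.7077·0.0000] = 0.0000
Node ud (S = 31.88): V_ud = 1/1.04·[0.2923·0.0000 + 0.7077·0.0000] = 0.0000
Node dd (S = 18.06): V_dd = 1/1.04·[0.2923·0.0000 + 0.7077·4.6469] = 3.1621
Node u (S = 37.5): V_u = 1/1.04·[0.2923·0.0000 + 0.7077·0.0000] = 0.0000
Node d (S = 21.25): V_d = 1/1.04·[0.2923·0.0000 + 0.7077·3.1621] = 2.1517
Node 0 (S = 25): V_0 = 1/1.04·[0.2923·0.0000 + 0.7077·2.1517] = 1.4642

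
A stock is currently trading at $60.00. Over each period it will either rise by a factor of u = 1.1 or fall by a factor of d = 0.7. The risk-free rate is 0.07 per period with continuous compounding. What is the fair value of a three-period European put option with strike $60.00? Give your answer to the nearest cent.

$1.64

Risk-neutral probability p = (e^0.07 − 0.7)/(1.1 − 0.7) = 0.3725/0.4000 = 0.9313
Terminal stock prices: S_uuu = 79.86, S_uud = 50.82, S_udd = 32.34, S_ddd = 20.58
Terminal payoffs (K − S): max(-19.86, 0) = 0, max(9.18, 0) = 9.18, max(27.66, 0) = 27.66, max(39.42, 0) = 39.42
Node uu (S = 72.6): V_uu = e^(−0.07)·[0.9313·0.0000 + 0.0687·9.1800] = 0.5883
Node ud (S = 46.2): V_ud = e^(−0.07)·[0.9313·9.1800 + 0.0687·27.6600] = 9.7436
Node dd (S = 29.4): V_dd = e^(−0.07)·[0.9313·27.6600 + 0.0687·39.4200] = 26.5436
Node u (S = 66): V_u = e^(−0.07)·[0.9313·0.5883 + 0.0687·9.7436] = 1.1352
Node d (S = 42): V_d = e^(−0.07)·[0.9313·9.7436 + 0.0687·26.5436] = 10.1615
Node 0 (S = 60): V_0 = e^(−0.07)·[0.9313·1.1352 + 0.0687·10.1615] = 1.6369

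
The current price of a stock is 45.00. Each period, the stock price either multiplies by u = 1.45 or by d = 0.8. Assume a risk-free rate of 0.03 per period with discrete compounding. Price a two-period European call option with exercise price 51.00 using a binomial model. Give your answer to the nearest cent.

Risk-neutral probability p = (1 + 0.03 − 0.8)/(1.45 − 0.8) = 0.2300/0.6500 = 0.3538
Terminal stock prices: S_uu = 94.61, S_ud = 52.2, S_dd = 28.8
Terminal payoffs (S − K): max(43.61, 0) = 43.61, max(1.2, 0) = 1.2, max(-22.2, 0) = 0
Node u (S = 65.25): V_u = 1/1.03·[0.3538·43.6125 + 0.6462·1.2000] = 15.7354
Node d (S = 36): V_d = 1/1.03·[0.3538·1.2000 + 0.6462·0.0000] = 0.4122
Node 0 (S = 45): V_0 = 1/1.03·[0.3538·15.7354 + 0.6462·0.4122] = 5.6644

5.66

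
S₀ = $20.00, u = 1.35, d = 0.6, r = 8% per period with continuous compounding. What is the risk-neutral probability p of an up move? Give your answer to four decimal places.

p = 0.6444

Risk-neutral probability p = (e^0.08 − 0.6)/(1.35 − 0.6) = 0.4833/0.7500 = 0.6444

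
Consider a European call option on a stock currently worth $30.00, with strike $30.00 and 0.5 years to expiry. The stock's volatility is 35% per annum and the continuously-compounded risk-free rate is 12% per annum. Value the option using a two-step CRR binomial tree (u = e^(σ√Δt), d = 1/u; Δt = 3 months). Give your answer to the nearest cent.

CRR parameters: u = e^(σ√Δt) = e^(0.35·√0.25) = 1.1912, d = 1/u = 0.8395
Per-period rate: rΔt = 0.12·0.25 = 0.03, so R = e^0.03 = 1.0305
Risk-neutral probability p = (e^0.03 − 0.8395)/(1.1912 − 0.8395) = 0.1910/0.3518 = 0.5429
Terminal stock prices: S_uu = 42.57, S_ud = 30, S_dd = 21.14
Terminal payoffs (S − K): max(12.57, 0) = 12.57, max(0, 0) = 0, max(-8.859, 0) = 0
Node u (S = 35.74): V_u = e^(−0.03)·[0.5429·12.5720 + 0.4571·0.0000] = 6.6240
Node d (S = 25.18): V_d = e^(−0.03)·[0.5429·0.0000 + 0.4571·0.0000] = 0.0000
Node 0 (S = 30): V_0 = e^(−0.03)·[0.5429·6.6240 + 0.4571·0.0000] = 3.4901

$3.49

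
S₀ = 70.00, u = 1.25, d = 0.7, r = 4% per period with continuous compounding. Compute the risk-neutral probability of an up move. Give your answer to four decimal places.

Risk-neutral probability p = (e^0.04 − 0.7)/(1.25 − 0.7) = 0.3408/0.5500 = 0.6197

p = 0.6197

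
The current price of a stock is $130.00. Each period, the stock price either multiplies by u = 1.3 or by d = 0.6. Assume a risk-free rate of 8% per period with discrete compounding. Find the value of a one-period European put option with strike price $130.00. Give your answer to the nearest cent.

$15.13

Risk-neutral probability p = (1 + 0.08 − 0.6)/(1.3 − 0.6) = 0.4800/0.7000 = 0.6857
Terminal stock prices: S_u = 169, S_d = 78
Terminal payoffs (K − S): max(-39, 0) = 0, max(52, 0) = 52
Node 0 (S = 130): V_0 = 1/1.08·[0.6857·0.0000 + 0.3143·52.0000] = 15.1323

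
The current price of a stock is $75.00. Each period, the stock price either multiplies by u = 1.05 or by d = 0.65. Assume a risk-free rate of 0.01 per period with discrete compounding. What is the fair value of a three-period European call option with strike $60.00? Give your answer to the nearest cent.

$18.98

Risk-neutral probability p = (1 + 0.01 − 0.65)/(1.05 − 0.65) = 0.3600/0.4000 = 0.9000
Terminal stock prices: S_uuu = 86.82, S_uud = 53.75, S_udd = 33.27, S_ddd = 20.6
Terminal payoffs (S − K): max(26.82, 0) = 26.82, max(-6.253, 0) = 0, max(-26.73, 0) = 0, max(-39.4, 0) = 0
Node uu (S = 82.69): V_uu = 1/1.01·[0.9000·26.8219 + 0.1000·0.0000] = 23.9007
Node ud (S = 51.19): V_ud = 1/1.01·[0.9000·0.0000 + 0.1000·0.0000] = 0.0000
Node dd (S = 31.69): V_dd = 1/1.01·[0.9000·0.0000 + 0.1000·0.0000] = 0.0000
Node u (S = 78.75): V_u = 1/1.01·[0.9000·23.9007 + 0.1000·0.0000] = 21.2976
Node d (S = 48.75): V_d = 1/1.01·[0.9000·0.0000 + 0.1000·0.0000] = 0.0000
Node 0 (S = 75): V_0 = 1/1.01·[0.9000·21.2976 + 0.1000·0.0000] = 18.9781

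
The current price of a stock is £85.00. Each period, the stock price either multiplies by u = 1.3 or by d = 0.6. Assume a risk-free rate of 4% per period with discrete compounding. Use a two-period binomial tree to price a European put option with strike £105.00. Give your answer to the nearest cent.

£26.20

Risk-neutral probability p = (1 + 0.04 − 0.6)/(1.3 − 0.6) = 0.4400/0.7000 = 0.6286
Terminal stock prices: S_uu = 143.7, S_ud = 66.3, S_dd = 30.6
Terminal payoffs (K − S): max(-38.65, 0) = 0, max(38.7, 0) = 38.7, max(74.4, 0) = 74.4
Node u (S = 110.5): V_u = 1/1.04·[0.6286·0.0000 + 0.3714·38.7000] = 13.8214
Node d (S = 51): V_d = 1/1.04·[0.6286·38.7000 + 0.3714·74.4000] = 49.9615
Node 0 (S = 85): V_0 = 1/1.04·[0.6286·13.8214 + 0.3714·49.9615] = 26.1970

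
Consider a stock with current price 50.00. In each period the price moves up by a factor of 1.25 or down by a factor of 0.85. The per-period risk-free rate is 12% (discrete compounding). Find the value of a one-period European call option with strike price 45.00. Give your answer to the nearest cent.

10.55

Risk-neutral probability p = (1 + 0.12 − 0.85)/(1.25 − 0.85) = 0.2700/0.4000 = 0.6750
Terminal stock prices: S_u = 62.5, S_d = 42.5
Terminal payoffs (S − K): max(17.5, 0) = 17.5, max(-2.5, 0) = 0
Node 0 (S = 50): V_0 = 1/1.12·[0.6750·17.5000 + 0.3250·0.0000] = 10.5469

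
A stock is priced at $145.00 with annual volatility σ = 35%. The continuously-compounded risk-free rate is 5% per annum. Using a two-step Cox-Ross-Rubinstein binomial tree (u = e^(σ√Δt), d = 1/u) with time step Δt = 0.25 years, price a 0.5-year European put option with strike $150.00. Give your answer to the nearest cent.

CRR parameters: u = e^(σ√Δt) = e^(0.35·√0.25) = 1.1912, d = 1/u = 0.8395
Per-period rate: rΔt = 0.05·0.25 = 0.0125, so R = e^0.0125 = 1.0126
Risk-neutral probability p = (e^0.0125 − 0.8395)/(1.1912 − 0.8395) = 0.1731/0.3518 = 0.4921
Terminal stock prices: S_uu = 205.8, S_ud = 145, S_dd = 102.2
Terminal payoffs (K − S): max(-55.76, 0) = 0, max(5, 0) = 5, max(47.82, 0) = 47.82
Node u (S = 172.7): V_u = e^(−0.0125)·[0.4921·0.0000 + 0.5079·5.0000] = 2.5079
Node d (S = 121.7): V_d = e^(−0.0125)·[0.4921·5.0000 + 0.5079·47.8202] = 26.4154
Node 0 (S = 145): V_0 = e^(−0.0125)·[0.4921·2.5079 + 0.5079·26.4154] = 14.4681

$14.47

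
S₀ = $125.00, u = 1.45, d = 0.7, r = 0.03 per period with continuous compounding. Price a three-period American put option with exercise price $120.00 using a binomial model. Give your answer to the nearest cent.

$25.17

Risk-neutral probability p = (e^0.03 − 0.7)/(1.45 − 0.7) = 0.3305/0.7500 = 0.4406
Terminal stock prices: S_uuu = 381.1, S_uud = 184, S_udd = 88.81, S_ddd = 42.87
Terminal payoffs (K − S): max(-261.1, 0) = 0, max(-63.97, 0) = 0, max(31.19, 0) = 31.19, max(77.12, 0) = 77.12
Node uu (S = 262.8): continuation = e^(−0.03)·[0.4406·0.0000 + 0.5594·0.0000] = 0.0000; exercise value = 0.0000 ≤ continuation, so V_uu = 0.0000
Node ud (S = 126.9): continuation = e^(−0.03)·[0.4406·0.0000 + 0.5594·31.1875] = 16.9305; exercise value = 0.0000 ≤ continuation, so V_ud = 16.9305
Node dd (S = 61.25): continuation = e^(−0.03)·[0.4406·31.1875 + 0.5594·77.1250] = 55.2035; exercise value = 58.7500 > continuation, so V_dd = 58.7500 (exercise)
Node u (S = 181.2): continuation = e^(−0.03)·[0.4406·0.0000 + 0.5594·16.9305] = 9.1909; exercise value = 0.0000 ≤ continuation, so V_u = 9.1909
Node d (S = 87.5): continuation = e^(−0.03)·[0.4406·16.9305 + 0.5594·58.7500] = 39.1323; exercise value = 32.5000 ≤ continuation, so V_d = 39.1323
Node 0 (S = 125): continuation = e^(−0.03)·[0.4406·9.1909 + 0.5594·39.1323] = 25.1733; exercise value = 0.0000 ≤ continuation, so V_0 = 25.1733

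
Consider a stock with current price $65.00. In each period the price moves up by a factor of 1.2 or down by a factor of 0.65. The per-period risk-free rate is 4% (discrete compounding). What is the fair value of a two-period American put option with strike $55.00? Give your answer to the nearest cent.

Risk-neutral probability p = (1 + 0.04 − 0.65)/(1.2 − 0.65) = 0.3900/0.5500 = 0.7091
Terminal stock prices: S_uu = 93.6, S_ud = 50.7, S_dd = 27.46
Terminal payoffs (K − S): max(-38.6, 0) = 0, max(4.3, 0) = 4.3, max(27.54, 0) = 27.54
Node u (S = 78): continuation = 1/1.04·[0.7091·0.0000 + 0.2909·4.3000] = 1.2028; exercise value = 0.0000 ≤ continuation, so V_u = 1.2028
Node d (S = 42.25): continuation = 1/1.04·[0.7091·4.3000 + 0.2909·27.5375] = 10.6346; exercise value = 12.7500 > continuation, so V_d = 12.7500 (exercise)
Node 0 (S = 65): continuation = 1/1.04·[0.7091·1.2028 + 0.2909·12.7500] = 4.3865; exercise value = 0.0000 ≤ continuation, so V_0 = 4.3865

$4.39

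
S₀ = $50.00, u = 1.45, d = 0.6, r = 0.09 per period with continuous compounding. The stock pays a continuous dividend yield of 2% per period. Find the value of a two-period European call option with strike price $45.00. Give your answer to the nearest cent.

Per-period risk-free factor R = e^0.09 = 1.0942; dividend-adjusted growth = e^(0.09−0.02) = 1.0725.
Risk-neutral probability p = (1.0725 − 0.6)/(1.45 − 0.6) = 0.4725/0.8500 = 0.5559
Terminal stock prices: S_uu = 105.1, S_ud = 43.5, S_dd = 18
Terminal payoffs (S − K): max(60.12, 0) = 60.12, max(-1.5, 0) = 0, max(-27, 0) = 0
Node u (S = 72.5): V_u = e^(−0.09)·[0.5559·60.1250 + 0.4441·0.0000] = 30.5463
Node d (S = 30): V_d = e^(−0.09)·[0.5559·0.0000 + 0.4441·0.0000] = 0.0000
Node 0 (S = 50): V_0 = e^(−0.09)·[0.5559·30.5463 + 0.4441·0.0000] = 15.5190

$15.52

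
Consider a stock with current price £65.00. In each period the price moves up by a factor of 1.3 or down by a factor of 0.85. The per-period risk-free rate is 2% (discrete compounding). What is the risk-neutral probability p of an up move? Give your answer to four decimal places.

Risk-neutral probability p = (1 + 0.02 − 0.85)/(1.3 − 0.85) = 0.1700/0.4500 = 0.3778

p = 0.3778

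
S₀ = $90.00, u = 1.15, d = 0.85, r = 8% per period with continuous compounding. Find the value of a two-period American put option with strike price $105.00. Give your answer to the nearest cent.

Risk-neutral probability p = (e^0.08 − 0.85)/(1.15 − 0.85) = 0.2333/0.3000 = 0.7776
Terminal stock prices: S_uu = 119, S_ud = 87.97, S_dd = 65.02
Terminal payoffs (K − S): max(-14.02, 0) = 0, max(17.03, 0) = 17.03, max(39.98, 0) = 39.98
Node u (S = 103.5): continuation = e^(−0.08)·[0.7776·0.0000 + 0.2224·17.0250] = 3.4949; exercise value = 1.5000 ≤ continuation, so V_u = 3.4949
Node d (S = 76.5): continuation = e^(−0.08)·[0.7776·17.0250 + 0.2224·39.9750] = 20.4272; exercise value = 28.5000 > continuation, so V_d = 28.5000 (exercise)
Node 0 (S = 90): continuation = e^(−0.08)·[0.7776·3.4949 + 0.2224·28.5000] = 8.3592; exercise value = 15.0000 > continuation, so V_0 = 15.0000 (exercise)

$15.00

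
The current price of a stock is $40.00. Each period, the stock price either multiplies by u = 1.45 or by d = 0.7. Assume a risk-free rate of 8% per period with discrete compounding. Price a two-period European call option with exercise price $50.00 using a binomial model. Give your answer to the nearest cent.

Risk-neutral probability p = (1 + 0.08 − 0.7)/(1.45 − 0.7) = 0.3800/0.7500 = 0.5067
Terminal stock prices: S_uu = 84.1, S_ud = 40.6, S_dd = 19.6
Terminal payoffs (S − K): max(34.1, 0) = 34.1, max(-9.4, 0) = 0, max(-30.4, 0) = 0
Node u (S = 58): V_u = 1/1.08·[0.5067·34.1000 + 0.4933·0.0000] = 15.9975
Node d (S = 28): V_d = 1/1.08·[0.5067·0.0000 + 0.4933·0.0000] = 0.0000
Node 0 (S = 40): V_0 = 1/1.08·[0.5067·15.9975 + 0.4933·0.0000] = 7.5050

$7.51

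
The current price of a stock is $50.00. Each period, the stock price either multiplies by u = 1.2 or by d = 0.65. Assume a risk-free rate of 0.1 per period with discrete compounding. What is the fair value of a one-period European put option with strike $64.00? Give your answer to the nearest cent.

Risk-neutral probability p = (1 + 0.1 − 0.65)/(1.2 − 0.65) = 0.4500/0.5500 = 0.8182
Terminal stock prices: S_u = 60, S_d = 32.5
Terminal payoffs (K − S): max(4, 0) = 4, max(31.5, 0) = 31.5
Node 0 (S = 50): V_0 = 1/1.1·[0.8182·4.0000 + 0.1818·31.5000] = 8.1818

$8.18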